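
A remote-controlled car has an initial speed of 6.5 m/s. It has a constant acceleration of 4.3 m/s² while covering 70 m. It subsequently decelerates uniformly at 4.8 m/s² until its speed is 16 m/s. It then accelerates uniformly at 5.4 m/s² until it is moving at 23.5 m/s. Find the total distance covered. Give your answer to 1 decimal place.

137.9 m

Phase 1 (accelerating): v₀ = 6.50 m/s, a = 4.3 m/s².
v² = v₀² + 2aΔx = 6.50² + 2·4.3·70 = 644 → v = 25.4 m/s
t = (v − v₀)/a = (25.4 − 6.50)/4.3 = 4.39 s

Phase 2 (decelerating): v₀ = 25.4 m/s, a = -4.8 m/s².
v = v₀ + at → t = (16 − 25.4) / -4.8 = 1.95 s
v² = v₀² + 2aΔx → Δx = (16² − 25.4²)/(2·-4.8) = 40.4 m

Phase 3 (accelerating): v₀ = 16.0 m/s, a = 5.4 m/s².
v = v₀ + at → t = (23.5 − 16.0) / 5.4 = 1.39 s
v² = v₀² + 2aΔx → Δx = (23.5² − 16.0²)/(2·5.4) = 27.4 m
Total distance = 70.0 + 40.4 + 27.4 = 138 m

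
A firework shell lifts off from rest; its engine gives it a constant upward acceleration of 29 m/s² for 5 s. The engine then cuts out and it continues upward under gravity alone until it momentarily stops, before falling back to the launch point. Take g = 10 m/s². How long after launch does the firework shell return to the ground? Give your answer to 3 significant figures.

Phase 1 (powered ascent): v₀ = 0 m/s, a = 29 m/s².
v = v₀ + at = 0 + (29)(5) = 145 m/s
Δx = v₀t + ½at² = 0·5 + 0.5·29·5² = 362 m

Phase 2 (coasting upward): v₀ = 145 m/s, a = -10 m/s².
v = v₀ + at → t = (0 − 145) / -10 = 14.5 s
v² = v₀² + 2aΔx → Δx = (0² − 145²)/(2·-10) = 1050 m

Phase 3 (free fall): v₀ = 0 m/s, a = -10 m/s².
Falls 1410 m from rest: t = √(2·1410/10) = 16.8 s; v = g·t = 168 m/s.
Total time = 5.00 + 14.5 + 16.8 = 36.3 s

36.3 s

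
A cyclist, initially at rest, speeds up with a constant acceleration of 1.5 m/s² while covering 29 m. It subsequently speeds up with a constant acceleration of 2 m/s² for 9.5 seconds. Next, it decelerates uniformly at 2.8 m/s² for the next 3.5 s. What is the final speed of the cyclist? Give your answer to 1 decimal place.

Phase 1 (accelerating): v₀ = 0 m/s, a = 1.5 m/s².
v² = v₀² + 2aΔx = 0² + 2·1.5·29 = 87.0 → v = 9.33 m/s
t = (v − v₀)/a = (9.33 − 0)/1.5 = 6.22 s

Phase 2 (accelerating): v₀ = 9.33 m/s, a = 2 m/s².
v = v₀ + at = 9.33 + (2)(9.5) = 28.3 m/s
Δx = v₀t + ½at² = 9.33·9.5 + 0.5·2·9.5² = 179 m

Phase 3 (decelerating): v₀ = 28.3 m/s, a = -2.8 m/s².
v = v₀ + at = 28.3 + (-2.8)(3.5) = 18.5 m/s
Δx = v₀t + ½at² = 28.3·3.5 + 0.5·-2.8·3.5² = 82.0 m
Final speed = 18.5 m/s

18.5 m/s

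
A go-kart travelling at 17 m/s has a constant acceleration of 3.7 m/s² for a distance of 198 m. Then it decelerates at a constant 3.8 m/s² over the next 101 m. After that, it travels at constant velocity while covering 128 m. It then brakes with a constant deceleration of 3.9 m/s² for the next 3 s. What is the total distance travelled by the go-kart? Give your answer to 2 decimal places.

Phase 1 (accelerating): v₀ = 17.0 m/s, a = 3.7 m/s².
v² = v₀² + 2aΔx = 17.0² + 2·3.7·198 = 1750 → v = 41.9 m/s
t = (v − v₀)/a = (41.9 − 17.0)/3.7 = 6.73 s

Phase 2 (decelerating): v₀ = 41.9 m/s, a = -3.8 m/s².
v² = v₀² + 2aΔx = 41.9² + 2·-3.8·101 = 987 → v = 31.4 m/s
t = (v − v₀)/a = (31.4 − 41.9)/-3.8 = 2.76 s

Phase 3 (constant speed): v₀ = 31.4 m/s, a = 0 m/s².
Constant speed: t = d/v = 128/31.4 = 4.08 s

Phase 4 (decelerating): v₀ = 31.4 m/s, a = -3.9 m/s².
v = v₀ + at = 31.4 + (-3.9)(3) = 19.7 m/s
Δx = v₀t + ½at² = 31.4·3 + 0.5·-3.9·3² = 76.7 m
Total distance = 198 + 101 + 128 + 76.7 = 504 m

503.68 m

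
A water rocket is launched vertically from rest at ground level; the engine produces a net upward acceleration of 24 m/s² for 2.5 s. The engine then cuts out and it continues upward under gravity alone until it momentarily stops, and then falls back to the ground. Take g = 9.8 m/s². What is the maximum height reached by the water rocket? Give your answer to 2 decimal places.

258.67 m

Phase 1 (powered ascent): v₀ = 0 m/s, a = 24 m/s².
v = v₀ + at = 0 + (24)(2.5) = 60.0 m/s
Δx = v₀t + ½at² = 0·2.5 + 0.5·24·2.5² = 75.0 m

Phase 2 (coasting upward): v₀ = 60.0 m/s, a = -9.8 m/s².
v = v₀ + at → t = (0 − 60.0) / -9.8 = 6.12 s
v² = v₀² + 2aΔx → Δx = (0² − 60.0²)/(2·-9.8) = 184 m
Maximum height = 75.0 + 184 = 259 m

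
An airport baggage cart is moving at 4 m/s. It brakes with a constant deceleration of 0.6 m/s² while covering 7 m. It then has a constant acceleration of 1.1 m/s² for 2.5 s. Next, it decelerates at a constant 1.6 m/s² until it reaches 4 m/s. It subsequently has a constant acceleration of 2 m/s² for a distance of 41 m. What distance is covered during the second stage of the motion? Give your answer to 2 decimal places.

Phase 1 (decelerating): v₀ = 4.00 m/s, a = -0.6 m/s².
v² = v₀² + 2aΔx = 4.00² + 2·-0.6·7 = 7.60 → v = 2.76 m/s
t = (v − v₀)/a = (2.76 − 4.00)/-0.6 = 2.07 s

Phase 2 (accelerating): v₀ = 2.76 m/s, a = 1.1 m/s².
v = v₀ + at = 2.76 + (1.1)(2.5) = 5.51 m/s
Δx = v₀t + ½at² = 2.76·2.5 + 0.5·1.1·2.5² = 10.3 m
Distance in phase 2 = 10.3 m

10.33 m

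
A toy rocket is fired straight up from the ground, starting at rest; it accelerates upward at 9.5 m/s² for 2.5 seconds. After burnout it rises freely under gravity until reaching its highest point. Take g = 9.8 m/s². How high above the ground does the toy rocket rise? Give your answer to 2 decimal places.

Phase 1 (powered ascent): v₀ = 0 m/s, a = 9.5 m/s².
v = v₀ + at = 0 + (9.5)(2.5) = 23.8 m/s
Δx = v₀t + ½at² = 0·2.5 + 0.5·9.5·2.5² = 29.7 m

Phase 2 (coasting upward): v₀ = 23.8 m/s, a = -9.8 m/s².
v = v₀ + at → t = (0 − 23.8) / -9.8 = 2.42 s
v² = v₀² + 2aΔx → Δx = (0² − 23.8²)/(2·-9.8) = 28.8 m
Maximum height = 29.7 + 28.8 = 58.5 m

58.47 m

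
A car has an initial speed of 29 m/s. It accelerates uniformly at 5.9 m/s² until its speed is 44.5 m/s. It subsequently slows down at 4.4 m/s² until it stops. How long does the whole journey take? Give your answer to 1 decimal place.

12.7 s

Phase 1 (accelerating): v₀ = 29.0 m/s, a = 5.9 m/s².
v = v₀ + at → t = (44.5 − 29.0) / 5.9 = 2.63 s
v² = v₀² + 2aΔx → Δx = (44.5² − 29.0²)/(2·5.9) = 96.5 m

Phase 2 (decelerating): v₀ = 44.5 m/s, a = -4.4 m/s².
v = v₀ + at → t = (0 − 44.5) / -4.4 = 10.1 s
v² = v₀² + 2aΔx → Δx = (0² − 44.5²)/(2·-4.4) = 225 m
Total time = 2.63 + 10.1 = 12.7 s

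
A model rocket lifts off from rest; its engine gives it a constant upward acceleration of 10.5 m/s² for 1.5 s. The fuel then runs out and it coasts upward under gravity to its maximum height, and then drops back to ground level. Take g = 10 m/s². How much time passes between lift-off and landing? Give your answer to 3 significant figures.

Phase 1 (powered ascent): v₀ = 0 m/s, a = 10.5 m/s².
v = v₀ + at = 0 + (10.5)(1.5) = 15.8 m/s
Δx = v₀t + ½at² = 0·1.5 + 0.5·10.5·1.5² = 11.8 m

Phase 2 (coasting upward): v₀ = 15.8 m/s, a = -10 m/s².
v = v₀ + at → t = (0 − 15.8) / -10 = 1.57 s
v² = v₀² + 2aΔx → Δx = (0² − 15.8²)/(2·-10) = 12.4 m

Phase 3 (free fall): v₀ = 0 m/s, a = -10 m/s².
Falls 24.2 m from rest: t = √(2·24.2/10) = 2.20 s; v = g·t = 22.0 m/s.
Total time = 1.50 + 1.57 + 2.20 = 5.28 s

5.28 s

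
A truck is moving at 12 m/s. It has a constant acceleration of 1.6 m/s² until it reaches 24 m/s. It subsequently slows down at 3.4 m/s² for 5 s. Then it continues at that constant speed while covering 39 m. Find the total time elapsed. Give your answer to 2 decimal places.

18.07 s

Phase 1 (accelerating): v₀ = 12.0 m/s, a = 1.6 m/s².
v = v₀ + at → t = (24 − 12.0) / 1.6 = 7.50 s
v² = v₀² + 2aΔx → Δx = (24² − 12.0²)/(2·1.6) = 135 m

Phase 2 (decelerating): v₀ = 24.0 m/s, a = -3.4 m/s².
v = v₀ + at = 24.0 + (-3.4)(5) = 7.00 m/s
Δx = v₀t + ½at² = 24.0·5 + 0.5·-3.4·5² = 77.5 m

Phase 3 (constant speed): v₀ = 7.00 m/s, a = 0 m/s².
Constant speed: t = d/v = 39/7.00 = 5.57 s
Total time = 7.50 + 5.00 + 5.57 = 18.1 s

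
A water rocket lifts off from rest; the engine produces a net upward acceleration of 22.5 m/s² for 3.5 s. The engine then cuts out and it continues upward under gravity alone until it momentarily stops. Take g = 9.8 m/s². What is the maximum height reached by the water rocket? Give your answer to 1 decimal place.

Phase 1 (powered ascent): v₀ = 0 m/s, a = 22.5 m/s².
v = v₀ + at = 0 + (22.5)(3.5) = 78.8 m/s
Δx = v₀t + ½at² = 0·3.5 + 0.5·22.5·3.5² = 138 m

Phase 2 (coasting upward): v₀ = 78.8 m/s, a = -9.8 m/s².
v = v₀ + at → t = (0 − 78.8) / -9.8 = 8.04 s
v² = v₀² + 2aΔx → Δx = (0² − 78.8²)/(2·-9.8) = 316 m
Maximum height = 138 + 316 = 454 m

454.2 m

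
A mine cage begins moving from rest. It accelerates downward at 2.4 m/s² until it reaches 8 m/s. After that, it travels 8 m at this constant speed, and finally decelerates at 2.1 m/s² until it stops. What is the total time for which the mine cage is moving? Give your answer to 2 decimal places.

Phase 1 (accelerating): v₀ = 0 m/s, a = 2.4 m/s².
v = v₀ + at → t = (8 − 0) / 2.4 = 3.33 s
v² = v₀² + 2aΔx → Δx = (8² − 0²)/(2·2.4) = 13.3 m

Phase 2 (constant speed): v₀ = 8.00 m/s, a = 0 m/s².
Constant speed: t = d/v = 8/8.00 = 1.00 s

Phase 3 (decelerating): v₀ = 8.00 m/s, a = -2.1 m/s².
v = v₀ + at → t = (0 − 8.00) / -2.1 = 3.81 s
v² = v₀² + 2aΔx → Δx = (0² − 8.00²)/(2·-2.1) = 15.2 m
Total time = 3.33 + 1.00 + 3.81 = 8.14 s

8.14 s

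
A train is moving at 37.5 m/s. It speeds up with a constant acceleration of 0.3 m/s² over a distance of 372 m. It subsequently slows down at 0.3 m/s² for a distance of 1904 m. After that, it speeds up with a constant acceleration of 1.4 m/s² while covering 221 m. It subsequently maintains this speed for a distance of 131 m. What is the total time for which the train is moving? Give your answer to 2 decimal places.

82.47 s

Phase 1 (accelerating): v₀ = 37.5 m/s, a = 0.3 m/s².
v² = v₀² + 2aΔx = 37.5² + 2·0.3·372 = 1630 → v = 40.4 m/s
t = (v − v₀)/a = (40.4 − 37.5)/0.3 = 9.55 s

Phase 2 (decelerating): v₀ = 40.4 m/s, a = -0.3 m/s².
v² = v₀² + 2aΔx = 40.4² + 2·-0.3·1904 = 487 → v = 22.1 m/s
t = (v − v₀)/a = (22.1 − 40.4)/-0.3 = 61.0 s

Phase 3 (accelerating): v₀ = 22.1 m/s, a = 1.4 m/s².
v² = v₀² + 2aΔx = 22.1² + 2·1.4·221 = 1110 → v = 33.3 m/s
t = (v − v₀)/a = (33.3 − 22.1)/1.4 = 7.99 s

Phase 4 (constant speed): v₀ = 33.3 m/s, a = 0 m/s².
Constant speed: t = d/v = 131/33.3 = 3.94 s
Total time = 9.55 + 61.0 + 7.99 + 3.94 = 82.5 s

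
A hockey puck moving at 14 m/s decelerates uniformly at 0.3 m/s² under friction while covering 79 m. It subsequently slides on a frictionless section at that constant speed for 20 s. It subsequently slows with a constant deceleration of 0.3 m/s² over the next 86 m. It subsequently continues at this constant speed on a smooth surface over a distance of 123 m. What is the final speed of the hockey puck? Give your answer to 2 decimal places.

Phase 1 (decelerating): v₀ = 14.0 m/s, a = -0.3 m/s².
v² = v₀² + 2aΔx = 14.0² + 2·-0.3·79 = 149 → v = 12.2 m/s
t = (v − v₀)/a = (12.2 − 14.0)/-0.3 = 6.03 s

Phase 2 (constant speed): v₀ = 12.2 m/s, a = 0 m/s².
v = v₀ + at = 12.2 + (0)(20) = 12.2 m/s
Δx = v₀t + ½at² = 12.2·20 + 0.5·0·20² = 244 m

Phase 3 (decelerating): v₀ = 12.2 m/s, a = -0.3 m/s².
v² = v₀² + 2aΔx = 12.2² + 2·-0.3·86 = 97.0 → v = 9.85 m/s
t = (v − v₀)/a = (9.85 − 12.2)/-0.3 = 7.80 s

Phase 4 (constant speed): v₀ = 9.85 m/s, a = 0 m/s².
Constant speed: t = d/v = 123/9.85 = 12.5 s
Final speed = 9.85 m/s

9.85 m/s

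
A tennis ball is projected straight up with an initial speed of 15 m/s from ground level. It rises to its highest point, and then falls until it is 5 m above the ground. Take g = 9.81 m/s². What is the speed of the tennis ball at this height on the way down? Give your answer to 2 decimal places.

Phase 1 (rising): v₀ = 15.0 m/s, a = -9.81 m/s².
v = v₀ + at → t = (0 − 15.0) / -9.81 = 1.53 s
v² = v₀² + 2aΔx → Δx = (0² − 15.0²)/(2·-9.81) = 11.5 m

Phase 2 (falling): v₀ = 0 m/s, a = -9.81 m/s².
Falls 6.47 m from rest: t = √(2·6.47/9.81) = 1.15 s; v = g·t = 11.3 m/s.
Final speed = 11.3 m/s

11.26 m/s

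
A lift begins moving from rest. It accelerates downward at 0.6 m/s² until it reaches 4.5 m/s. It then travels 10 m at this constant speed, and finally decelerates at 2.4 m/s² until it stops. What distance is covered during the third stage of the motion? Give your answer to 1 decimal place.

Phase 1 (accelerating): v₀ = 0 m/s, a = 0.6 m/s².
v = v₀ + at → t = (4.5 − 0) / 0.6 = 7.50 s
v² = v₀² + 2aΔx → Δx = (4.5² − 0²)/(2·0.6) = 16.9 m

Phase 2 (constant speed): v₀ = 4.50 m/s, a = 0 m/s².
Constant speed: t = d/v = 10/4.50 = 2.22 s

Phase 3 (decelerating): v₀ = 4.50 m/s, a = -2.4 m/s².
v = v₀ + at → t = (0 − 4.50) / -2.4 = 1.88 s
v² = v₀² + 2aΔx → Δx = (0² − 4.50²)/(2·-2.4) = 4.22 m
Distance in phase 3 = 4.22 m

4.2 m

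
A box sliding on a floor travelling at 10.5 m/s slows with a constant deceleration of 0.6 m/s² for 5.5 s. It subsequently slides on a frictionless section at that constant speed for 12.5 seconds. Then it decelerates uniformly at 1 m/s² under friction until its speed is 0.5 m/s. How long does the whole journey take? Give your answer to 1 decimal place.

Phase 1 (decelerating): v₀ = 10.5 m/s, a = -0.6 m/s².
v = v₀ + at = 10.5 + (-0.6)(5.5) = 7.20 m/s
Δx = v₀t + ½at² = 10.5·5.5 + 0.5·-0.6·5.5² = 48.7 m

Phase 2 (constant speed): v₀ = 7.20 m/s, a = 0 m/s².
v = v₀ + at = 7.20 + (0)(12.5) = 7.20 m/s
Δx = v₀t + ½at² = 7.20·12.5 + 0.5·0·12.5² = 90.0 m

Phase 3 (decelerating): v₀ = 7.20 m/s, a = -1 m/s².
v = v₀ + at → t = (0.5 − 7.20) / -1 = 6.70 s
v² = v₀² + 2aΔx → Δx = (0.5² − 7.20²)/(2·-1) = 25.8 m
Total time = 5.50 + 12.5 + 6.70 = 24.7 s

24.7 s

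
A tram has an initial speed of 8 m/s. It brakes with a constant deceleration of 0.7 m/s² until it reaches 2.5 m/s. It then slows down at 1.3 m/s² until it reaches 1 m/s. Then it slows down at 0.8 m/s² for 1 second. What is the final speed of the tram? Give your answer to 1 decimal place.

0.2 m/s

Phase 1 (decelerating): v₀ = 8.00 m/s, a = -0.7 m/s².
v = v₀ + at → t = (2.5 − 8.00) / -0.7 = 7.86 s
v² = v₀² + 2aΔx → Δx = (2.5² − 8.00²)/(2·-0.7) = 41.2 m

Phase 2 (decelerating): v₀ = 2.50 m/s, a = -1.3 m/s².
v = v₀ + at → t = (1 − 2.50) / -1.3 = 1.15 s
v² = v₀² + 2aΔx → Δx = (1² − 2.50²)/(2·-1.3) = 2.02 m

Phase 3 (decelerating): v₀ = 1.00 m/s, a = -0.8 m/s².
v = v₀ + at = 1.00 + (-0.8)(1) = 0.200 m/s
Δx = v₀t + ½at² = 1.00·1 + 0.5·-0.8·1² = 0.600 m
Final speed = 0.200 m/s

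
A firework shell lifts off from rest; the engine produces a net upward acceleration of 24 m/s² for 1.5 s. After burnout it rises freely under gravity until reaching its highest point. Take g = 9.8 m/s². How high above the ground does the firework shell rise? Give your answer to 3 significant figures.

Phase 1 (powered ascent): v₀ = 0 m/s, a = 24 m/s².
v = v₀ + at = 0 + (24)(1.5) = 36.0 m/s
Δx = v₀t + ½at² = 0·1.5 + 0.5·24·1.5² = 27.0 m

Phase 2 (coasting upward): v₀ = 36.0 m/s, a = -9.8 m/s².
v = v₀ + at → t = (0 − 36.0) / -9.8 = 3.67 s
v² = v₀² + 2aΔx → Δx = (0² − 36.0²)/(2·-9.8) = 66.1 m
Maximum height = 27.0 + 66.1 = 93.1 m

93.1 m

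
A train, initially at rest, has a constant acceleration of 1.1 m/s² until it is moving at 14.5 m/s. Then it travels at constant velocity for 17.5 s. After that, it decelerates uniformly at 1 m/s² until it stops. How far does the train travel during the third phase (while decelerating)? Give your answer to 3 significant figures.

105 m

Phase 1 (accelerating): v₀ = 0 m/s, a = 1.1 m/s².
v = v₀ + at → t = (14.5 − 0) / 1.1 = 13.2 s
v² = v₀² + 2aΔx → Δx = (14.5² − 0²)/(2·1.1) = 95.6 m

Phase 2 (constant speed): v₀ = 14.5 m/s, a = 0 m/s².
v = v₀ + at = 14.5 + (0)(17.5) = 14.5 m/s
Δx = v₀t + ½at² = 14.5·17.5 + 0.5·0·17.5² = 254 m

Phase 3 (decelerating): v₀ = 14.5 m/s, a = -1 m/s².
v = v₀ + at → t = (0 − 14.5) / -1 = 14.5 s
v² = v₀² + 2aΔx → Δx = (0² − 14.5²)/(2·-1) = 105 m
Distance in phase 3 = 105 m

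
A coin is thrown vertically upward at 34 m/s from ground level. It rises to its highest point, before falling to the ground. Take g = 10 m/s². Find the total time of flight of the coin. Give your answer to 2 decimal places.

Phase 1 (rising): v₀ = 34.0 m/s, a = -10 m/s².
v = v₀ + at → t = (0 − 34.0) / -10 = 3.40 s
v² = v₀² + 2aΔx → Δx = (0² − 34.0²)/(2·-10) = 57.8 m

Phase 2 (falling): v₀ = 0 m/s, a = -10 m/s².
Falls 57.8 m from rest: t = √(2·57.8/10) = 3.40 s; v = g·t = 34.0 m/s.
Total time = 3.40 + 3.40 = 6.80 s

6.80 s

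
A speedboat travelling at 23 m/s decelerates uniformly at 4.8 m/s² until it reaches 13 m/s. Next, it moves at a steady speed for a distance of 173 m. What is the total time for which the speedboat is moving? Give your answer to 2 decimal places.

Phase 1 (decelerating): v₀ = 23.0 m/s, a = -4.8 m/s².
v = v₀ + at → t = (13 − 23.0) / -4.8 = 2.08 s
v² = v₀² + 2aΔx → Δx = (13² − 23.0²)/(2·-4.8) = 37.5 m

Phase 2 (constant speed): v₀ = 13.0 m/s, a = 0 m/s².
Constant speed: t = d/v = 173/13.0 = 13.3 s
Total time = 2.08 + 13.3 = 15.4 s

15.39 s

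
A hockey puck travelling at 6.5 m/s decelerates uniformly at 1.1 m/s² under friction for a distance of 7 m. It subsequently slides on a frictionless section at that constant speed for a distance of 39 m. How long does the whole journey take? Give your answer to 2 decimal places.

8.72 s

Phase 1 (decelerating): v₀ = 6.50 m/s, a = -1.1 m/s².
v² = v₀² + 2aΔx = 6.50² + 2·-1.1·7 = 26.8 → v = 5.18 m/s
t = (v − v₀)/a = (5.18 − 6.50)/-1.1 = 1.20 s

Phase 2 (constant speed): v₀ = 5.18 m/s, a = 0 m/s².
Constant speed: t = d/v = 39/5.18 = 7.53 s
Total time = 1.20 + 7.53 = 8.72 s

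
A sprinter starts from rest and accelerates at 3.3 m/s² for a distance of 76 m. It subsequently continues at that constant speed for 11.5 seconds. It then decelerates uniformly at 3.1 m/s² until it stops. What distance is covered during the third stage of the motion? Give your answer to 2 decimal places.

80.90 m

Phase 1 (accelerating): v₀ = 0 m/s, a = 3.3 m/s².
v² = v₀² + 2aΔx = 0² + 2·3.3·76 = 502 → v = 22.4 m/s
t = (v − v₀)/a = (22.4 − 0)/3.3 = 6.79 s

Phase 2 (constant speed): v₀ = 22.4 m/s, a = 0 m/s².
v = v₀ + at = 22.4 + (0)(11.5) = 22.4 m/s
Δx = v₀t + ½at² = 22.4·11.5 + 0.5·0·11.5² = 258 m

Phase 3 (decelerating): v₀ = 22.4 m/s, a = -3.1 m/s².
v = v₀ + at → t = (0 − 22.4) / -3.1 = 7.22 s
v² = v₀² + 2aΔx → Δx = (0² − 22.4²)/(2·-3.1) = 80.9 m
Distance in phase 3 = 80.9 m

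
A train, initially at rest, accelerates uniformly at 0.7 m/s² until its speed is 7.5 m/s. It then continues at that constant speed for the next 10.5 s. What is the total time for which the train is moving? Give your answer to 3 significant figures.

21.2 s

Phase 1 (accelerating): v₀ = 0 m/s, a = 0.7 m/s².
v = v₀ + at → t = (7.5 − 0) / 0.7 = 10.7 s
v² = v₀² + 2aΔx → Δx = (7.5² − 0²)/(2·0.7) = 40.2 m

Phase 2 (constant speed): v₀ = 7.50 m/s, a = 0 m/s².
v = v₀ + at = 7.50 + (0)(10.5) = 7.50 m/s
Δx = v₀t + ½at² = 7.50·10.5 + 0.5·0·10.5² = 78.8 m
Total time = 10.7 + 10.5 = 21.2 s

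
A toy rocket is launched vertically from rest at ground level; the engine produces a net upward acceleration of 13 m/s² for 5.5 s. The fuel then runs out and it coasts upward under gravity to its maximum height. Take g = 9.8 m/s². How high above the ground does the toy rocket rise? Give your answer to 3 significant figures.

Phase 1 (powered ascent): v₀ = 0 m/s, a = 13 m/s².
v = v₀ + at = 0 + (13)(5.5) = 71.5 m/s
Δx = v₀t + ½at² = 0·5.5 + 0.5·13·5.5² = 197 m

Phase 2 (coasting upward): v₀ = 71.5 m/s, a = -9.8 m/s².
v = v₀ + at → t = (0 − 71.5) / -9.8 = 7.30 s
v² = v₀² + 2aΔx → Δx = (0² − 71.5²)/(2·-9.8) = 261 m
Maximum height = 197 + 261 = 457 m

457 m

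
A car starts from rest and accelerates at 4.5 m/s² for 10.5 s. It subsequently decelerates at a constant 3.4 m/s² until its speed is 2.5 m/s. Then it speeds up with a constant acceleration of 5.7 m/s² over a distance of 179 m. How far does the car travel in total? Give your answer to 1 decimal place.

754.5 m

Phase 1 (accelerating): v₀ = 0 m/s, a = 4.5 m/s².
v = v₀ + at = 0 + (4.5)(10.5) = 47.2 m/s
Δx = v₀t + ½at² = 0·10.5 + 0.5·4.5·10.5² = 248 m

Phase 2 (decelerating): v₀ = 47.2 m/s, a = -3.4 m/s².
v = v₀ + at → t = (2.5 − 47.2) / -3.4 = 13.2 s
v² = v₀² + 2aΔx → Δx = (2.5² − 47.2²)/(2·-3.4) = 327 m

Phase 3 (accelerating): v₀ = 2.50 m/s, a = 5.7 m/s².
v² = v₀² + 2aΔx = 2.50² + 2·5.7·179 = 2050 → v = 45.2 m/s
t = (v − v₀)/a = (45.2 − 2.50)/5.7 = 7.50 s
Total distance = 248 + 327 + 179 = 754 m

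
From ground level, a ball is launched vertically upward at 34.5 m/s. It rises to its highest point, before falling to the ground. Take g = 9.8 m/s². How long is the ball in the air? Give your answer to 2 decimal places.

7.04 s

Phase 1 (rising): v₀ = 34.5 m/s, a = -9.8 m/s².
v = v₀ + at → t = (0 − 34.5) / -9.8 = 3.52 s
v² = v₀² + 2aΔx → Δx = (0² − 34.5²)/(2·-9.8) = 60.7 m

Phase 2 (falling): v₀ = 0 m/s, a = -9.8 m/s².
Falls 60.7 m from rest: t = √(2·60.7/9.8) = 3.52 s; v = g·t = 34.5 m/s.
Total time = 3.52 + 3.52 = 7.04 s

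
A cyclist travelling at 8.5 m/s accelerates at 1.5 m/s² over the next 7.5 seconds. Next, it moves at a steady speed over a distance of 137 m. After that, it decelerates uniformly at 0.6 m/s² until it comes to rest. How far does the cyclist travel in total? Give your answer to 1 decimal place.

Phase 1 (accelerating): v₀ = 8.50 m/s, a = 1.5 m/s².
v = v₀ + at = 8.50 + (1.5)(7.5) = 19.8 m/s
Δx = v₀t + ½at² = 8.50·7.5 + 0.5·1.5·7.5² = 106 m

Phase 2 (constant speed): v₀ = 19.8 m/s, a = 0 m/s².
Constant speed: t = d/v = 137/19.8 = 6.94 s

Phase 3 (decelerating): v₀ = 19.8 m/s, a = -0.6 m/s².
v = v₀ + at → t = (0 − 19.8) / -0.6 = 32.9 s
v² = v₀² + 2aΔx → Δx = (0² − 19.8²)/(2·-0.6) = 325 m
Total distance = 106 + 137 + 325 = 568 m

568.0 m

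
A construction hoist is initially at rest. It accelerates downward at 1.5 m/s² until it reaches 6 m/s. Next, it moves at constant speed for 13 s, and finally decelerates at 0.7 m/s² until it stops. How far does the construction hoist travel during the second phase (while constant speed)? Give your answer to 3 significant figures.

Phase 1 (accelerating): v₀ = 0 m/s, a = 1.5 m/s².
v = v₀ + at → t = (6 − 0) / 1.5 = 4.00 s
v² = v₀² + 2aΔx → Δx = (6² − 0²)/(2·1.5) = 12.0 m

Phase 2 (constant speed): v₀ = 6.00 m/s, a = 0 m/s².
v = v₀ + at = 6.00 + (0)(13) = 6.00 m/s
Δx = v₀t + ½at² = 6.00·13 + 0.5·0·13² = 78.0 m
Distance in phase 2 = 78.0 m

78.0 m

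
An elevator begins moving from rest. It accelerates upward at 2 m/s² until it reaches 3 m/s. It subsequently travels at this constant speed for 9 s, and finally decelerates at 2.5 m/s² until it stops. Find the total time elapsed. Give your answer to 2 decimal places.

11.70 s

Phase 1 (accelerating): v₀ = 0 m/s, a = 2 m/s².
v = v₀ + at → t = (3 − 0) / 2 = 1.50 s
v² = v₀² + 2aΔx → Δx = (3² − 0²)/(2·2) = 2.25 m

Phase 2 (constant speed): v₀ = 3.00 m/s, a = 0 m/s².
v = v₀ + at = 3.00 + (0)(9) = 3.00 m/s
Δx = v₀t + ½at² = 3.00·9 + 0.5·0·9² = 27.0 m

Phase 3 (decelerating): v₀ = 3.00 m/s, a = -2.5 m/s².
v = v₀ + at → t = (0 − 3.00) / -2.5 = 1.20 s
v² = v₀² + 2aΔx → Δx = (0² − 3.00²)/(2·-2.5) = 1.80 m
Total time = 1.50 + 9.00 + 1.20 = 11.7 s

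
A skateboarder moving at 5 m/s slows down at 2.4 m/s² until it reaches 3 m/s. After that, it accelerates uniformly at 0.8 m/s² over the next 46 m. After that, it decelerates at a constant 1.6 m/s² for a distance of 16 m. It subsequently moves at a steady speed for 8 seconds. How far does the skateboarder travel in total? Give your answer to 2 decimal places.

Phase 1 (decelerating): v₀ = 5.00 m/s, a = -2.4 m/s².
v = v₀ + at → t = (3 − 5.00) / -2.4 = 0.833 s
v² = v₀² + 2aΔx → Δx = (3² − 5.00²)/(2·-2.4) = 3.33 m

Phase 2 (accelerating): v₀ = 3.00 m/s, a = 0.8 m/s².
v² = v₀² + 2aΔx = 3.00² + 2·0.8·46 = 82.6 → v = 9.09 m/s
t = (v − v₀)/a = (9.09 − 3.00)/0.8 = 7.61 s

Phase 3 (decelerating): v₀ = 9.09 m/s, a = -1.6 m/s².
v² = v₀² + 2aΔx = 9.09² + 2·-1.6·16 = 31.4 → v = 5.60 m/s
t = (v − v₀)/a = (5.60 − 9.09)/-1.6 = 2.18 s

Phase 4 (constant speed): v₀ = 5.60 m/s, a = 0 m/s².
v = v₀ + at = 5.60 + (0)(8) = 5.60 m/s
Δx = v₀t + ½at² = 5.60·8 + 0.5·0·8² = 44.8 m
Total distance = 3.33 + 46.0 + 16.0 + 44.8 = 110 m

110.16 m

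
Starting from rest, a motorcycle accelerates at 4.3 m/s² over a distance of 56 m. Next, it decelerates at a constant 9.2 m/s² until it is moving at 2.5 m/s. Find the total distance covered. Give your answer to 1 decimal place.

Phase 1 (accelerating): v₀ = 0 m/s, a = 4.3 m/s².
v² = v₀² + 2aΔx = 0² + 2·4.3·56 = 482 → v = 21.9 m/s
t = (v − v₀)/a = (21.9 − 0)/4.3 = 5.10 s

Phase 2 (decelerating): v₀ = 21.9 m/s, a = -9.2 m/s².
v = v₀ + at → t = (2.5 − 21.9) / -9.2 = 2.11 s
v² = v₀² + 2aΔx → Δx = (2.5² − 21.9²)/(2·-9.2) = 25.8 m
Total distance = 56.0 + 25.8 = 81.8 m

81.8 m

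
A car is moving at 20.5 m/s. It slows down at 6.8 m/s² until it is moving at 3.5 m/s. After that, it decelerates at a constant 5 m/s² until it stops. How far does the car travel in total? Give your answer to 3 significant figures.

Phase 1 (decelerating): v₀ = 20.5 m/s, a = -6.8 m/s².
v = v₀ + at → t = (3.5 − 20.5) / -6.8 = 2.50 s
v² = v₀² + 2aΔx → Δx = (3.5² − 20.5²)/(2·-6.8) = 30.0 m

Phase 2 (decelerating): v₀ = 3.50 m/s, a = -5 m/s².
v = v₀ + at → t = (0 − 3.50) / -5 = 0.700 s
v² = v₀² + 2aΔx → Δx = (0² − 3.50²)/(2·-5) = 1.23 m
Total distance = 30.0 + 1.23 = 31.2 m

31.2 m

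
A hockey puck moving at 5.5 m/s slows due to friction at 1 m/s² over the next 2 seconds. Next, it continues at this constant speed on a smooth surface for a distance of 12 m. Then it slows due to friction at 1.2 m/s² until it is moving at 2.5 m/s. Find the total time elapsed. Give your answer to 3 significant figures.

6.26 s

Phase 1 (decelerating): v₀ = 5.50 m/s, a = -1 m/s².
v = v₀ + at = 5.50 + (-1)(2) = 3.50 m/s
Δx = v₀t + ½at² = 5.50·2 + 0.5·-1·2² = 9.00 m

Phase 2 (constant speed): v₀ = 3.50 m/s, a = 0 m/s².
Constant speed: t = d/v = 12/3.50 = 3.43 s

Phase 3 (decelerating): v₀ = 3.50 m/s, a = -1.2 m/s².
v = v₀ + at → t = (2.5 − 3.50) / -1.2 = 0.833 s
v² = v₀² + 2aΔx → Δx = (2.5² − 3.50²)/(2·-1.2) = 2.50 m
Total time = 2.00 + 3.43 + 0.833 = 6.26 s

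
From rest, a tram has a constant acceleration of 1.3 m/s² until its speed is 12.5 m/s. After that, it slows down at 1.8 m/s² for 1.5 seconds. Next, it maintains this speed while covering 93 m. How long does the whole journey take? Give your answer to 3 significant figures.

20.6 s

Phase 1 (accelerating): v₀ = 0 m/s, a = 1.3 m/s².
v = v₀ + at → t = (12.5 − 0) / 1.3 = 9.62 s
v² = v₀² + 2aΔx → Δx = (12.5² − 0²)/(2·1.3) = 60.1 m

Phase 2 (decelerating): v₀ = 12.5 m/s, a = -1.8 m/s².
v = v₀ + at = 12.5 + (-1.8)(1.5) = 9.80 m/s
Δx = v₀t + ½at² = 12.5·1.5 + 0.5·-1.8·1.5² = 16.7 m

Phase 3 (constant speed): v₀ = 9.80 m/s, a = 0 m/s².
Constant speed: t = d/v = 93/9.80 = 9.49 s
Total time = 9.62 + 1.50 + 9.49 = 20.6 s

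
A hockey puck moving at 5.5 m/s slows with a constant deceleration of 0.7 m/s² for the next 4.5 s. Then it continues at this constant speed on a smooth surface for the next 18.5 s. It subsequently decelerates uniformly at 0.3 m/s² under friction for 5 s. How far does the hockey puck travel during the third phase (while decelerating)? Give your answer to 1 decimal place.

Phase 1 (decelerating): v₀ = 5.50 m/s, a = -0.7 m/s².
v = v₀ + at = 5.50 + (-0.7)(4.5) = 2.35 m/s
Δx = v₀t + ½at² = 5.50·4.5 + 0.5·-0.7·4.5² = 17.7 m

Phase 2 (constant speed): v₀ = 2.35 m/s, a = 0 m/s².
v = v₀ + at = 2.35 + (0)(18.5) = 2.35 m/s
Δx = v₀t + ½at² = 2.35·18.5 + 0.5·0·18.5² = 43.5 m

Phase 3 (decelerating): v₀ = 2.35 m/s, a = -0.3 m/s².
v = v₀ + at = 2.35 + (-0.3)(5) = 0.850 m/s
Δx = v₀t + ½at² = 2.35·5 + 0.5·-0.3·5² = 8.00 m
Distance in phase 3 = 8.00 m

8.0 m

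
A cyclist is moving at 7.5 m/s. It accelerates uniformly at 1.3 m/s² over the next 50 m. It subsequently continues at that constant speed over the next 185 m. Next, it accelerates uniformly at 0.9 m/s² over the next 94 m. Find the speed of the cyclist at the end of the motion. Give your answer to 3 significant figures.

18.9 m/s

Phase 1 (accelerating): v₀ = 7.50 m/s, a = 1.3 m/s².
v² = v₀² + 2aΔx = 7.50² + 2·1.3·50 = 186 → v = 13.6 m/s
t = (v − v₀)/a = (13.6 − 7.50)/1.3 = 4.73 s

Phase 2 (constant speed): v₀ = 13.6 m/s, a = 0 m/s².
Constant speed: t = d/v = 185/13.6 = 13.6 s

Phase 3 (accelerating): v₀ = 13.6 m/s, a = 0.9 m/s².
v² = v₀² + 2aΔx = 13.6² + 2·0.9·94 = 355 → v = 18.9 m/s
t = (v − v₀)/a = (18.9 − 13.6)/0.9 = 5.78 s
Final speed = 18.9 m/s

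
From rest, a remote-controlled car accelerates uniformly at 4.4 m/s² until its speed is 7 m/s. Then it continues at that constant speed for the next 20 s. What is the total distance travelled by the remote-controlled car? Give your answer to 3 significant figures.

146 m

Phase 1 (accelerating): v₀ = 0 m/s, a = 4.4 m/s².
v = v₀ + at → t = (7 − 0) / 4.4 = 1.59 s
v² = v₀² + 2aΔx → Δx = (7² − 0²)/(2·4.4) = 5.57 m

Phase 2 (constant speed): v₀ = 7.00 m/s, a = 0 m/s².
v = v₀ + at = 7.00 + (0)(20) = 7.00 m/s
Δx = v₀t + ½at² = 7.00·20 + 0.5·0·20² = 140 m
Total distance = 5.57 + 140 = 146 m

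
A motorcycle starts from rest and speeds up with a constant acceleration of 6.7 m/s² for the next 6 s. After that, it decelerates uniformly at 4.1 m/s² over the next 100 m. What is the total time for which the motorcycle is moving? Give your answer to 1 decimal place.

Phase 1 (accelerating): v₀ = 0 m/s, a = 6.7 m/s².
v = v₀ + at = 0 + (6.7)(6) = 40.2 m/s
Δx = v₀t + ½at² = 0·6 + 0.5·6.7·6² = 121 m

Phase 2 (decelerating): v₀ = 40.2 m/s, a = -4.1 m/s².
v² = v₀² + 2aΔx = 40.2² + 2·-4.1·100 = 796 → v = 28.2 m/s
t = (v − v₀)/a = (28.2 − 40.2)/-4.1 = 2.92 s
Total time = 6.00 + 2.92 = 8.92 s

8.9 s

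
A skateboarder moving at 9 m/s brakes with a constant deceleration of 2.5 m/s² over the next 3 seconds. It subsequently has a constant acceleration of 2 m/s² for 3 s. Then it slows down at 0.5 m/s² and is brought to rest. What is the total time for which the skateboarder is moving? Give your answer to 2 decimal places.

Phase 1 (decelerating): v₀ = 9.00 m/s, a = -2.5 m/s².
v = v₀ + at = 9.00 + (-2.5)(3) = 1.50 m/s
Δx = v₀t + ½at² = 9.00·3 + 0.5·-2.5·3² = 15.8 m

Phase 2 (accelerating): v₀ = 1.50 m/s, a = 2 m/s².
v = v₀ + at = 1.50 + (2)(3) = 7.50 m/s
Δx = v₀t + ½at² = 1.50·3 + 0.5·2·3² = 13.5 m

Phase 3 (decelerating): v₀ = 7.50 m/s, a = -0.5 m/s².
v = v₀ + at → t = (0 − 7.50) / -0.5 = 15.0 s
v² = v₀² + 2aΔx → Δx = (0² − 7.50²)/(2·-0.5) = 56.2 m
Total time = 3.00 + 3.00 + 15.0 = 21.0 s

21.00 s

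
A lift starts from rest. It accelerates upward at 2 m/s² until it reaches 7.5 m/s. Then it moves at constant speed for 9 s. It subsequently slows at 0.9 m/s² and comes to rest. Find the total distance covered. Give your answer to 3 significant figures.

113 m

Phase 1 (accelerating): v₀ = 0 m/s, a = 2 m/s².
v = v₀ + at → t = (7.5 − 0) / 2 = 3.75 s
v² = v₀² + 2aΔx → Δx = (7.5² − 0²)/(2·2) = 14.1 m

Phase 2 (constant speed): v₀ = 7.50 m/s, a = 0 m/s².
v = v₀ + at = 7.50 + (0)(9) = 7.50 m/s
Δx = v₀t + ½at² = 7.50·9 + 0.5·0·9² = 67.5 m

Phase 3 (decelerating): v₀ = 7.50 m/s, a = -0.9 m/s².
v = v₀ + at → t = (0 − 7.50) / -0.9 = 8.33 s
v² = v₀² + 2aΔx → Δx = (0² − 7.50²)/(2·-0.9) = 31.2 m
Total distance = 14.1 + 67.5 + 31.2 = 113 m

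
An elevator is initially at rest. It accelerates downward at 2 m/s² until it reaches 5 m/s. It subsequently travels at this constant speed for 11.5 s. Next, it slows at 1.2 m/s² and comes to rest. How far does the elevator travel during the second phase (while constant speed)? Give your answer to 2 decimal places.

57.50 m

Phase 1 (accelerating): v₀ = 0 m/s, a = 2 m/s².
v = v₀ + at → t = (5 − 0) / 2 = 2.50 s
v² = v₀² + 2aΔx → Δx = (5² − 0²)/(2·2) = 6.25 m

Phase 2 (constant speed): v₀ = 5.00 m/s, a = 0 m/s².
v = v₀ + at = 5.00 + (0)(11.5) = 5.00 m/s
Δx = v₀t + ½at² = 5.00·11.5 + 0.5·0·11.5² = 57.5 m
Distance in phase 2 = 57.5 m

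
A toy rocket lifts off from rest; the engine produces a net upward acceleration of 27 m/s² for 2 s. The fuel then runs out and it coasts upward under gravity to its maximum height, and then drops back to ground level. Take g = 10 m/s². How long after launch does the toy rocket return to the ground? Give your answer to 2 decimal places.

13.72 s

Phase 1 (powered ascent): v₀ = 0 m/s, a = 27 m/s².
v = v₀ + at = 0 + (27)(2) = 54.0 m/s
Δx = v₀t + ½at² = 0·2 + 0.5·27·2² = 54.0 m

Phase 2 (coasting upward): v₀ = 54.0 m/s, a = -10 m/s².
v = v₀ + at → t = (0 − 54.0) / -10 = 5.40 s
v² = v₀² + 2aΔx → Δx = (0² − 54.0²)/(2·-10) = 146 m

Phase 3 (free fall): v₀ = 0 m/s, a = -10 m/s².
Falls 200 m from rest: t = √(2·200/10) = 6.32 s; v = g·t = 63.2 m/s.
Total time = 2.00 + 5.40 + 6.32 = 13.7 s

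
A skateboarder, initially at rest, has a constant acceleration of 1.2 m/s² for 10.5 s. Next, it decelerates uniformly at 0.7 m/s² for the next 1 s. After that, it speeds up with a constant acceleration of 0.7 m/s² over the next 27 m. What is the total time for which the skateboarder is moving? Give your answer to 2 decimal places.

13.63 s

Phase 1 (accelerating): v₀ = 0 m/s, a = 1.2 m/s².
v = v₀ + at = 0 + (1.2)(10.5) = 12.6 m/s
Δx = v₀t + ½at² = 0·10.5 + 0.5·1.2·10.5² = 66.1 m

Phase 2 (decelerating): v₀ = 12.6 m/s, a = -0.7 m/s².
v = v₀ + at = 12.6 + (-0.7)(1) = 11.9 m/s
Δx = v₀t + ½at² = 12.6·1 + 0.5·-0.7·1² = 12.2 m

Phase 3 (accelerating): v₀ = 11.9 m/s, a = 0.7 m/s².
v² = v₀² + 2aΔx = 11.9² + 2·0.7·27 = 179 → v = 13.4 m/s
t = (v − v₀)/a = (13.4 − 11.9)/0.7 = 2.13 s
Total time = 10.5 + 1.00 + 2.13 = 13.6 s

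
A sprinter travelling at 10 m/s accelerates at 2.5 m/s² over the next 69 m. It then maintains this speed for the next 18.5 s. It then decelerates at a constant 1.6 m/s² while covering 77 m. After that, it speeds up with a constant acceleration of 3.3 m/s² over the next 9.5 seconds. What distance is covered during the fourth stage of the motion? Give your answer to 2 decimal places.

282.79 m

Phase 1 (accelerating): v₀ = 10.0 m/s, a = 2.5 m/s².
v² = v₀² + 2aΔx = 10.0² + 2·2.5·69 = 445 → v = 21.1 m/s
t = (v − v₀)/a = (21.1 − 10.0)/2.5 = 4.44 s

Phase 2 (constant speed): v₀ = 21.1 m/s, a = 0 m/s².
v = v₀ + at = 21.1 + (0)(18.5) = 21.1 m/s
Δx = v₀t + ½at² = 21.1·18.5 + 0.5·0·18.5² = 390 m

Phase 3 (decelerating): v₀ = 21.1 m/s, a = -1.6 m/s².
v² = v₀² + 2aΔx = 21.1² + 2·-1.6·77 = 199 → v = 14.1 m/s
t = (v − v₀)/a = (14.1 − 21.1)/-1.6 = 4.38 s

Phase 4 (accelerating): v₀ = 14.1 m/s, a = 3.3 m/s².
v = v₀ + at = 14.1 + (3.3)(9.5) = 45.4 m/s
Δx = v₀t + ½at² = 14.1·9.5 + 0.5·3.3·9.5² = 283 m
Distance in phase 4 = 283 m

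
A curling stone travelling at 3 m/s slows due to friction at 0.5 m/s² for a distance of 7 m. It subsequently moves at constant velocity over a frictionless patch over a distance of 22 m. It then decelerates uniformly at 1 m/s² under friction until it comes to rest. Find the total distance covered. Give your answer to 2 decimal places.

30.00 m

Phase 1 (decelerating): v₀ = 3.00 m/s, a = -0.5 m/s².
v² = v₀² + 2aΔx = 3.00² + 2·-0.5·7 = 2.00 → v = 1.41 m/s
t = (v − v₀)/a = (1.41 − 3.00)/-0.5 = 3.17 s

Phase 2 (constant speed): v₀ = 1.41 m/s, a = 0 m/s².
Constant speed: t = d/v = 22/1.41 = 15.6 s

Phase 3 (decelerating): v₀ = 1.41 m/s, a = -1 m/s².
v = v₀ + at → t = (0 − 1.41) / -1 = 1.41 s
v² = v₀² + 2aΔx → Δx = (0² − 1.41²)/(2·-1) = 1.00 m
Total distance = 7.00 + 22.0 + 1.00 = 30.0 m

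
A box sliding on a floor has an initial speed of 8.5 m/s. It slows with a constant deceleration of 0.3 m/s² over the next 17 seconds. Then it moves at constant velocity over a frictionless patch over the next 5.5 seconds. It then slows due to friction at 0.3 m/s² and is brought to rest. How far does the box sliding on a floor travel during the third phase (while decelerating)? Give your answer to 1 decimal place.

Phase 1 (decelerating): v₀ = 8.50 m/s, a = -0.3 m/s².
v = v₀ + at = 8.50 + (-0.3)(17) = 3.40 m/s
Δx = v₀t + ½at² = 8.50·17 + 0.5·-0.3·17² = 101 m

Phase 2 (constant speed): v₀ = 3.40 m/s, a = 0 m/s².
v = v₀ + at = 3.40 + (0)(5.5) = 3.40 m/s
Δx = v₀t + ½at² = 3.40·5.5 + 0.5·0·5.5² = 18.7 m

Phase 3 (decelerating): v₀ = 3.40 m/s, a = -0.3 m/s².
v = v₀ + at → t = (0 − 3.40) / -0.3 = 11.3 s
v² = v₀² + 2aΔx → Δx = (0² − 3.40²)/(2·-0.3) = 19.3 m
Distance in phase 3 = 19.3 m

19.3 m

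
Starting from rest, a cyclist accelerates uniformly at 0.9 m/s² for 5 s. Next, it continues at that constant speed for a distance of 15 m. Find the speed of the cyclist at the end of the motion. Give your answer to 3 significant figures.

Phase 1 (accelerating): v₀ = 0 m/s, a = 0.9 m/s².
v = v₀ + at = 0 + (0.9)(5) = 4.50 m/s
Δx = v₀t + ½at² = 0·5 + 0.5·0.9·5² = 11.2 m

Phase 2 (constant speed): v₀ = 4.50 m/s, a = 0 m/s².
Constant speed: t = d/v = 15/4.50 = 3.33 s
Final speed = 4.50 m/s

4.50 m/s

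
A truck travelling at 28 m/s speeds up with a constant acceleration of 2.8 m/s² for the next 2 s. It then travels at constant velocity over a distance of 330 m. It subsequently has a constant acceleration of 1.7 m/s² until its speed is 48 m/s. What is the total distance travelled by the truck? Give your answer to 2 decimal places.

737.20 m

Phase 1 (accelerating): v₀ = 28.0 m/s, a = 2.8 m/s².
v = v₀ + at = 28.0 + (2.8)(2) = 33.6 m/s
Δx = v₀t + ½at² = 28.0·2 + 0.5·2.8·2² = 61.6 m

Phase 2 (constant speed): v₀ = 33.6 m/s, a = 0 m/s².
Constant speed: t = d/v = 330/33.6 = 9.82 s

Phase 3 (accelerating): v₀ = 33.6 m/s, a = 1.7 m/s².
v = v₀ + at → t = (48 − 33.6) / 1.7 = 8.47 s
v² = v₀² + 2aΔx → Δx = (48² − 33.6²)/(2·1.7) = 346 m
Total distance = 61.6 + 330 + 346 = 737 m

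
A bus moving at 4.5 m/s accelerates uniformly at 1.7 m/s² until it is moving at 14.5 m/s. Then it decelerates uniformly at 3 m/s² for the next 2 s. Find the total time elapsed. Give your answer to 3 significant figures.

Phase 1 (accelerating): v₀ = 4.50 m/s, a = 1.7 m/s².
v = v₀ + at → t = (14.5 − 4.50) / 1.7 = 5.88 s
v² = v₀² + 2aΔx → Δx = (14.5² − 4.50²)/(2·1.7) = 55.9 m

Phase 2 (decelerating): v₀ = 14.5 m/s, a = -3 m/s².
v = v₀ + at = 14.5 + (-3)(2) = 8.50 m/s
Δx = v₀t + ½at² = 14.5·2 + 0.5·-3·2² = 23.0 m
Total time = 5.88 + 2.00 = 7.88 s

7.88 s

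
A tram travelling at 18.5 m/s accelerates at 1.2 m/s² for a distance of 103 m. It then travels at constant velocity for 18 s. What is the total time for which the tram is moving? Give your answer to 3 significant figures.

Phase 1 (accelerating): v₀ = 18.5 m/s, a = 1.2 m/s².
v² = v₀² + 2aΔx = 18.5² + 2·1.2·103 = 589 → v = 24.3 m/s
t = (v − v₀)/a = (24.3 − 18.5)/1.2 = 4.82 s

Phase 2 (constant speed): v₀ = 24.3 m/s, a = 0 m/s².
v = v₀ + at = 24.3 + (0)(18) = 24.3 m/s
Δx = v₀t + ½at² = 24.3·18 + 0.5·0·18² = 437 m
Total time = 4.82 + 18.0 = 22.8 s

22.8 s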